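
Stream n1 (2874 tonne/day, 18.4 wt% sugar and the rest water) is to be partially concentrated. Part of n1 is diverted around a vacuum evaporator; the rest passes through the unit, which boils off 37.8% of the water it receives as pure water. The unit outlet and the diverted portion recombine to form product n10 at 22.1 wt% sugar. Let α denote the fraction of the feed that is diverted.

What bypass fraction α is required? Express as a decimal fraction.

All 2874×0.184 = 528.82 tonne/day of sugar reaches n10, so n10 = 528.82/0.221 = 2392.8 tonne/day and vapour = 481.17 tonne/day.
The evaporator receives (1−α)·2874 of feed at 0.816 water and removes 0.378 of that water:
0.378×0.816×(1−α)×2874 = 481.17
(1−α) = 481.17/886.48 = 0.5428;  α = 0.4572.

0.457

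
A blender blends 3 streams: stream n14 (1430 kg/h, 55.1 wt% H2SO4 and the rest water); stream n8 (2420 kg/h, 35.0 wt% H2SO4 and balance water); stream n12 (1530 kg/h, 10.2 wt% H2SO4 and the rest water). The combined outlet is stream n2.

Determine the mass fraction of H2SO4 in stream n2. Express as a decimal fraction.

Total flow out = 1430 + 2420 + 1530 = 5380 kg/h.
H2SO4 in = 1430×0.551 + 2420×0.350 + 1530×0.102 = 1791 kg/h.
H2SO4 mass fraction in n2 = 1791/5380 = 0.333.

0.333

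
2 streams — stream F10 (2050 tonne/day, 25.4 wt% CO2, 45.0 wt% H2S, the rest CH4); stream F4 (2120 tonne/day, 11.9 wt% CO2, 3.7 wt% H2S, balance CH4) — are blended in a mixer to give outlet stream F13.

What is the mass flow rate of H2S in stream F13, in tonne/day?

1001 tonne/day

H2S out = H2S in = 2050×0.450 + 2120×0.037 = 1000.9 tonne/day.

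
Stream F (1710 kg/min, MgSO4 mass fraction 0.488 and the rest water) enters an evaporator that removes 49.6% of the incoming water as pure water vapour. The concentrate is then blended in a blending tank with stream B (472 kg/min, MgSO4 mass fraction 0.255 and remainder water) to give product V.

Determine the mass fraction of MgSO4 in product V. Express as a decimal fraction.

Vapour removed = 0.496×0.512×1710 = 434.26 kg/min; concentrate = 1275.7 kg/min.
MgSO4 reaching the mixer = 834.48 (from concentrate) + 472×0.255 = 954.84 kg/min.
Product flow = 1275.7 + 472 = 1747.7 kg/min; MgSO4 fraction = 0.546.

0.546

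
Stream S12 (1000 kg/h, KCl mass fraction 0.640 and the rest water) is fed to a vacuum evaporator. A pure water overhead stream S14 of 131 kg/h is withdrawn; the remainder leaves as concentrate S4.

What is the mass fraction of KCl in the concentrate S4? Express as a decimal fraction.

KCl is not removed: 1000×0.640 = 640 kg/h of KCl enters S4.
Concentrate = 1000 − 131 = 869 kg/h.
Mass fraction = 640/869 = 0.736.

0.736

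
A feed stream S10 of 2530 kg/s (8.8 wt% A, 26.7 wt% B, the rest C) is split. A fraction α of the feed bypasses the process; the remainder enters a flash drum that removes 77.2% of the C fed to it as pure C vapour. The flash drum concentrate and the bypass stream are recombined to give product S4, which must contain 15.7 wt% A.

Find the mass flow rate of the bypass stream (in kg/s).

297 kg/s

All 2530×0.088 = 222.64 kg/s of A reaches S4, so S4 = 222.64/0.157 = 1418.1 kg/s and vapour = 1111.9 kg/s.
The evaporator receives (1−α)·2530 of feed at 0.645 C and removes 0.772 of that C:
0.772×0.645×(1−α)×2530 = 1111.9
(1−α) = 1111.9/1259.8 = 0.8826;  α = 0.1174.
Bypass flow = 0.1174×2530 = 296.98 kg/s.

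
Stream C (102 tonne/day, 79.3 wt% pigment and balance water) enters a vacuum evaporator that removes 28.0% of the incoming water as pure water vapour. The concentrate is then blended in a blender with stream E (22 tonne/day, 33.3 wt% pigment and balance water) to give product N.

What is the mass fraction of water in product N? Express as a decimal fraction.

Vapour removed = 0.280×0.207×102 = 5.9119 tonne/day; concentrate = 96.088 tonne/day.
water reaching the mixer = 15.202 (from concentrate) + 22×0.667 = 29.876 tonne/day.
Product flow = 96.088 + 22 = 118.09 tonne/day; water fraction = 0.253.

0.253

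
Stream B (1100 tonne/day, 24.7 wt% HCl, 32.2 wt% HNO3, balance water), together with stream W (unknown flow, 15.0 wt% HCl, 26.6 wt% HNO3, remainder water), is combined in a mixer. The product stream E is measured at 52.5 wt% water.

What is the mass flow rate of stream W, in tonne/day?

1753 tonne/day

Let W be the unknown flow. Total out = 1100 + W.
water balance: 474.1 + 0.584·W = 0.525·(1100 + W)
(0.584 − 0.525)·W = 0.525×1100 − 474.1 = 103.4
W = 103.4 / 0.059 = 1752.5 tonne/day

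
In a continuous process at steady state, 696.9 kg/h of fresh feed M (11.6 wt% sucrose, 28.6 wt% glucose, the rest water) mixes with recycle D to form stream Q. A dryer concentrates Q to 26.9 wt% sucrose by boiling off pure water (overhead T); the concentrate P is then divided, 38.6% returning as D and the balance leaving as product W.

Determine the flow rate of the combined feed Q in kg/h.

885.8 kg/h

Overall sucrose balance (none leaves overhead): sucrose in fresh feed = sucrose in product, i.e. 696.9×0.116 = (1−0.386)·P·0.269.
P = 80.84/(0.269×0.614) = 489.45 kg/h.
Recycle D = 0.386×489.45 = 188.93 kg/h.
Combined feed Q = 696.9 + 188.93 = 885.83 kg/h.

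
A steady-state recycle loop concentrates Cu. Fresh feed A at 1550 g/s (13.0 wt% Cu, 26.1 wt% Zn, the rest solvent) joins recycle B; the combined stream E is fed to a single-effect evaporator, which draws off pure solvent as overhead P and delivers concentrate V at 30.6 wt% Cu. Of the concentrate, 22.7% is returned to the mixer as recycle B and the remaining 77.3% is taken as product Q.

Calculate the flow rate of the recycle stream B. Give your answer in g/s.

193.4 g/s

Overall Cu balance (none leaves overhead): Cu in fresh feed = Cu in product, i.e. 1550×0.130 = (1−0.227)·V·0.306.
V = 201.5/(0.306×0.773) = 851.87 g/s.
Recycle B = 0.227×851.87 = 193.37 g/s.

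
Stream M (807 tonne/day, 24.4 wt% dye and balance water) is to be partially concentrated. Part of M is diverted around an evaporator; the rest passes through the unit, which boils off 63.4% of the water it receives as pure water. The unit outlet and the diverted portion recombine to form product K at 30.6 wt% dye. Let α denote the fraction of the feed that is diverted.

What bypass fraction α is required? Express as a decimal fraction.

0.577

All 807×0.244 = 196.91 tonne/day of dye reaches K, so K = 196.91/0.306 = 643.49 tonne/day and vapour = 163.51 tonne/day.
The evaporator receives (1−α)·807 of feed at 0.756 water and removes 0.634 of that water:
0.634×0.756×(1−α)×807 = 163.51
(1−α) = 163.51/386.8 = 0.4227;  α = 0.5773.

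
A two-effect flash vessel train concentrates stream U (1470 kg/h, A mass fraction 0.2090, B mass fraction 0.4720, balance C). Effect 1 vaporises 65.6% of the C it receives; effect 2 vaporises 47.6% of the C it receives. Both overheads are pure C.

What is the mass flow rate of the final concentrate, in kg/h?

C in feed = 1470×0.319 = 468.93 kg/h.
After stage 1: C left = (1−0.656)×468.93 = 161.31; stream total = 1162.4 kg/h.
After stage 2: C left = (1−0.476)×161.31 = 84.527; final concentrate = 1085.6 kg/h.

1086 kg/h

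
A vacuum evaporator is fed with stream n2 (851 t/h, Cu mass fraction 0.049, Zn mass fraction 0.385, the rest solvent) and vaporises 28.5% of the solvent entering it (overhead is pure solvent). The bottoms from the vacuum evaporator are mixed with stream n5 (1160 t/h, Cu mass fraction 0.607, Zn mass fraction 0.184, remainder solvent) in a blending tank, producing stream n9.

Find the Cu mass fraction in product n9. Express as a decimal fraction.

Vapour removed = 0.285×0.566×851 = 137.27 t/h; concentrate = 713.73 t/h.
Cu reaching the mixer = 41.699 (from concentrate) + 1160×0.607 = 745.82 t/h.
Product flow = 713.73 + 1160 = 1873.7 t/h; Cu fraction = 0.398.

0.398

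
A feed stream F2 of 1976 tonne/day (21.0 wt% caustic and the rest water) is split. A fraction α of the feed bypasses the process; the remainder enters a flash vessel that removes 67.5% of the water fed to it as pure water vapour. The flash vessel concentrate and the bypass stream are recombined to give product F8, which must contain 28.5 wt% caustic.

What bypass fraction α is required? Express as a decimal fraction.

0.507

All 1976×0.210 = 414.96 tonne/day of caustic reaches F8, so F8 = 414.96/0.285 = 1456 tonne/day and vapour = 520 tonne/day.
The evaporator receives (1−α)·1976 of feed at 0.790 water and removes 0.675 of that water:
0.675×0.790×(1−α)×1976 = 520
(1−α) = 520/1053.7 = 0.4935;  α = 0.5065.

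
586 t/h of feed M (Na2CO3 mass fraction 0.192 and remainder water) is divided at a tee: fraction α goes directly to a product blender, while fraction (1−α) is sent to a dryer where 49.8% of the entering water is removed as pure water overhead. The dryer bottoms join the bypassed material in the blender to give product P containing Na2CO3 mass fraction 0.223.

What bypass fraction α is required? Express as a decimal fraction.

All 586×0.192 = 112.51 t/h of Na2CO3 reaches P, so P = 112.51/0.223 = 504.54 t/h and vapour = 81.462 t/h.
The evaporator receives (1−α)·586 of feed at 0.808 water and removes 0.498 of that water:
0.498×0.808×(1−α)×586 = 81.462
(1−α) = 81.462/235.8 = 0.3455;  α = 0.6545.

0.655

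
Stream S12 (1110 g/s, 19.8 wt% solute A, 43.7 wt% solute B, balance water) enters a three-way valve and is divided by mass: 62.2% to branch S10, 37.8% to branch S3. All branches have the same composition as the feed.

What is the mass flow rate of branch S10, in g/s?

Branch S10 flow = 0.622×1110 = 690.42 g/s.

690.4 g/s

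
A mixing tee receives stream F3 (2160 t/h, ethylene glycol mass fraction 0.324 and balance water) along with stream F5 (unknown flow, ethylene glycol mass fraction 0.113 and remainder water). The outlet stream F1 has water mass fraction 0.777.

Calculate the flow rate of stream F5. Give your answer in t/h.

Let F5 be the unknown flow. Total out = 2160 + F5.
water balance: 1460.2 + 0.887·F5 = 0.777·(2160 + F5)
(0.887 − 0.777)·F5 = 0.777×2160 − 1460.2 = 218.16
F5 = 218.16 / 0.110 = 1983.3 t/h

1983 t/h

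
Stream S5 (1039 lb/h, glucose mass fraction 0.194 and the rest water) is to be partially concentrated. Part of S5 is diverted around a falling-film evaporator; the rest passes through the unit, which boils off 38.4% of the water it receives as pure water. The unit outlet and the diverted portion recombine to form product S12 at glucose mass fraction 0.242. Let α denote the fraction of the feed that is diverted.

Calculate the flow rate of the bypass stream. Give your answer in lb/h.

All 1039×0.194 = 201.57 lb/h of glucose reaches S12, so S12 = 201.57/0.242 = 832.92 lb/h and vapour = 206.08 lb/h.
The evaporator receives (1−α)·1039 of feed at 0.806 water and removes 0.384 of that water:
0.384×0.806×(1−α)×1039 = 206.08
(1−α) = 206.08/321.57 = 0.6409;  α = 0.3591.
Bypass flow = 0.3591×1039 = 373.15 lb/h.

373.2 lb/h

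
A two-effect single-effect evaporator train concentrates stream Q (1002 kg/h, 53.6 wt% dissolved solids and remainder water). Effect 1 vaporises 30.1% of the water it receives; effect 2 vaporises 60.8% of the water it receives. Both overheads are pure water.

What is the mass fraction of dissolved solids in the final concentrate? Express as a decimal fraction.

0.808

water in feed = 1002×0.464 = 464.93 kg/h.
After stage 1: water left = (1−0.301)×464.93 = 324.98; stream total = 862.06 kg/h.
After stage 2: water left = (1−0.608)×324.98 = 127.39; final concentrate = 664.47 kg/h.
dissolved solids fraction = 537.07/664.47 = 0.808.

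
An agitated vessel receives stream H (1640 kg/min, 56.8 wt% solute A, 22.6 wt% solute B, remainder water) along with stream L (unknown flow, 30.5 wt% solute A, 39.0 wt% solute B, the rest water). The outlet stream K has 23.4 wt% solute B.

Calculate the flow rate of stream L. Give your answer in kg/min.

Let L be the unknown flow. Total out = 1640 + L.
solute B balance: 370.64 + 0.390·L = 0.234·(1640 + L)
(0.390 − 0.234)·L = 0.234×1640 − 370.64 = 13.12
L = 13.12 / 0.156 = 84.103 kg/min

84.1 kg/min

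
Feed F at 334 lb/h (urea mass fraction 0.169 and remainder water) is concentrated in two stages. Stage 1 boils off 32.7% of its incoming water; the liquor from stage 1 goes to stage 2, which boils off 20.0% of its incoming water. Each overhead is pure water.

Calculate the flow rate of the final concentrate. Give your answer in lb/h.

water in feed = 334×0.831 = 277.55 lb/h.
After stage 1: water left = (1−0.327)×277.55 = 186.79; stream total = 243.24 lb/h.
After stage 2: water left = (1−0.200)×186.79 = 149.44; final concentrate = 205.88 lb/h.

205.9 lb/h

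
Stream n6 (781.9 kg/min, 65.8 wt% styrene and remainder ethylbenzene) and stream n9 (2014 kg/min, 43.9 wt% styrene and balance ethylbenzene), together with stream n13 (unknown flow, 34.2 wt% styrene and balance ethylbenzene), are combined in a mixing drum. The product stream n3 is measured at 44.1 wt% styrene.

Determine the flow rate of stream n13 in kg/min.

Let n13 be the unknown flow. Total out = 2795.9 + n13.
styrene balance: 1398.6 + 0.342·n13 = 0.441·(2795.9 + n13)
(0.342 − 0.441)·n13 = 0.441×2795.9 − 1398.6 = -165.64
n13 = -165.64 / -0.099 = 1673.2 kg/min

1673 kg/min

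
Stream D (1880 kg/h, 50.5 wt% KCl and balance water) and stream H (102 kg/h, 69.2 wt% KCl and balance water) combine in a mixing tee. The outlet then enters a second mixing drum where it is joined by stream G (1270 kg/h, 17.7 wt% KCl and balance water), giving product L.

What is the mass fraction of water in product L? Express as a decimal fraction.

Overall, product flow = 3252 kg/h.
water in = 1880×0.495 + 102×0.308 + 1270×0.823 = 2007.2 kg/h.
water fraction in L = 0.617.

0.617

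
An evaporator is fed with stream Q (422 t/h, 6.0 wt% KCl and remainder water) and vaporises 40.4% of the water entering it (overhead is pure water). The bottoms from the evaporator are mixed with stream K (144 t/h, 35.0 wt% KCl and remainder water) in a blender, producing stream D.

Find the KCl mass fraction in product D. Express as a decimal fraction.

0.187

Vapour removed = 0.404×0.940×422 = 160.26 t/h; concentrate = 261.74 t/h.
KCl reaching the mixer = 25.32 (from concentrate) + 144×0.350 = 75.72 t/h.
Product flow = 261.74 + 144 = 405.74 t/h; KCl fraction = 0.187.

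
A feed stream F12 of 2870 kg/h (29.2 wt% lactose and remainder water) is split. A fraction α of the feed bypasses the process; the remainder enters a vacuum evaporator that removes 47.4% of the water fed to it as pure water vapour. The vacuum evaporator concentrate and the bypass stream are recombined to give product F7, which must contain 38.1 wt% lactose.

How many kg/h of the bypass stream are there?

872.3 kg/h

All 2870×0.292 = 838.04 kg/h of lactose reaches F7, so F7 = 838.04/0.381 = 2199.6 kg/h and vapour = 670.42 kg/h.
The evaporator receives (1−α)·2870 of feed at 0.708 water and removes 0.474 of that water:
0.474×0.708×(1−α)×2870 = 670.42
(1−α) = 670.42/963.15 = 0.6961;  α = 0.3039.
Bypass flow = 0.3039×2870 = 872.28 kg/h.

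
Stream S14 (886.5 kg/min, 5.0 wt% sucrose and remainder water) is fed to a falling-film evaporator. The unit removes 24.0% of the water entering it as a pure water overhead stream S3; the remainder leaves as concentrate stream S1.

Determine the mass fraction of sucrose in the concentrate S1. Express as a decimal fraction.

sucrose is not removed: 886.5×0.050 = 44.325 kg/min of sucrose enters S1.
water entering = 886.5×0.950 = 842.17 kg/min; overhead removed = 0.240×842.17 = 202.12 kg/min.
Concentrate = 886.5 − 202.12 = 684.38 kg/min.
Mass fraction = 44.325/684.38 = 0.065.

0.065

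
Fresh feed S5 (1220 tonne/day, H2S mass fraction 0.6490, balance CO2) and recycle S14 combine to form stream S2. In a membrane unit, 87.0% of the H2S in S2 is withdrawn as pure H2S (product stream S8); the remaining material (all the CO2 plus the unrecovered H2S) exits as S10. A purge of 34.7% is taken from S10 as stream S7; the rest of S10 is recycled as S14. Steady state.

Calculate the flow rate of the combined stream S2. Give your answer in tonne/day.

CO2 enters only via S5 and leaves only via the purge: 1220×0.351 = 0.347×(CO2 in S10), and the membrane unit passes all CO2, so CO2 in S2 = CO2 in S10 = 1234.1 tonne/day.
H2S in S2: m_A = 1220×0.649 + (1−0.347)·(1−0.870)·m_A, so m_A = 791.78/0.9151 = 865.23 tonne/day.
S2 = 865.23 + 1234.1 = 2099.3 tonne/day.

2099 tonne/day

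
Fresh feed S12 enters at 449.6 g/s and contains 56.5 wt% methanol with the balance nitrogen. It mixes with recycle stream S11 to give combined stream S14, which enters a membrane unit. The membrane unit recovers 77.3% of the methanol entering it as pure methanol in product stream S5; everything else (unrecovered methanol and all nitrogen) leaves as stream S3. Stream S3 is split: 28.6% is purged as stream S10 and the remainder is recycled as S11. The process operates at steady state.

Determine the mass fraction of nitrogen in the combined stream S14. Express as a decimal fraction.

nitrogen enters only via S12 and leaves only via the purge: 449.6×0.435 = 0.286×(nitrogen in S3), and the membrane unit passes all nitrogen, so nitrogen in S14 = nitrogen in S3 = 683.83 g/s.
methanol in S14: m_A = 449.6×0.565 + (1−0.286)·(1−0.773)·m_A, so m_A = 254.02/0.8379 = 303.16 g/s.
S14 = 303.16 + 683.83 = 986.99 g/s.
nitrogen fraction in S14 = 683.83/986.99 = 0.6928.

0.6928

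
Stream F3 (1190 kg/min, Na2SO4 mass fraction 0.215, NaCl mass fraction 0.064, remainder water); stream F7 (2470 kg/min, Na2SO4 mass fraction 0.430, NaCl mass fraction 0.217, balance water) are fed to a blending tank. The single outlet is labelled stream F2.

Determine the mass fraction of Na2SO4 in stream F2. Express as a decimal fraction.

0.360

Total flow out = 1190 + 2470 = 3660 kg/min.
Na2SO4 in = 1190×0.215 + 2470×0.430 = 1317.9 kg/min.
Na2SO4 mass fraction in F2 = 1317.9/3660 = 0.360.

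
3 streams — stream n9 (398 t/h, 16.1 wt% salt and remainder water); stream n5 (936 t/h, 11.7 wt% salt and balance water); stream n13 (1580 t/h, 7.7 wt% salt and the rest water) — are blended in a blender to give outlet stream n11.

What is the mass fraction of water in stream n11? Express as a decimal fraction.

0.899

Total flow out = 398 + 936 + 1580 = 2914 t/h.
water in = 398×0.839 + 936×0.883 + 1580×0.923 = 2618.8 t/h.
water mass fraction in n11 = 2618.8/2914 = 0.899.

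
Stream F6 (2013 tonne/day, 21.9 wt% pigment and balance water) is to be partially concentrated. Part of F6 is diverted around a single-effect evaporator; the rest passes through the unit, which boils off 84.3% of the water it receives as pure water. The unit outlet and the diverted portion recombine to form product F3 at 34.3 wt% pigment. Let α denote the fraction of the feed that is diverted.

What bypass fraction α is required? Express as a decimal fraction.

0.451

All 2013×0.219 = 440.85 tonne/day of pigment reaches F3, so F3 = 440.85/0.343 = 1285.3 tonne/day and vapour = 727.73 tonne/day.
The evaporator receives (1−α)·2013 of feed at 0.781 water and removes 0.843 of that water:
0.843×0.781×(1−α)×2013 = 727.73
(1−α) = 727.73/1325.3 = 0.5491;  α = 0.4509.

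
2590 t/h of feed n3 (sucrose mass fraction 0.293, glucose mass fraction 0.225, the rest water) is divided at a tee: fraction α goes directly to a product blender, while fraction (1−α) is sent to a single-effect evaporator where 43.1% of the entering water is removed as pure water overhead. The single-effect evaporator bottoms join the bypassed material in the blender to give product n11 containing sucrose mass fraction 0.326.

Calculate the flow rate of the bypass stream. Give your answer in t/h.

All 2590×0.293 = 758.87 t/h of sucrose reaches n11, so n11 = 758.87/0.326 = 2327.8 t/h and vapour = 262.18 t/h.
The evaporator receives (1−α)·2590 of feed at 0.482 water and removes 0.431 of that water:
0.431×0.482×(1−α)×2590 = 262.18
(1−α) = 262.18/538.05 = 0.4873;  α = 0.5127.
Bypass flow = 0.5127×2590 = 1328 t/h.

1328 t/h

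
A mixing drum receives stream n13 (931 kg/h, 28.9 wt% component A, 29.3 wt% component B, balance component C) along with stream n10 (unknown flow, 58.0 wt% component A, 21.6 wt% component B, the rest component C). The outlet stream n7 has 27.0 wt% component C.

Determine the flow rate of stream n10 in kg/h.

Let n10 be the unknown flow. Total out = 931 + n10.
component C balance: 389.16 + 0.204·n10 = 0.270·(931 + n10)
(0.204 − 0.270)·n10 = 0.270×931 − 389.16 = -137.79
n10 = -137.79 / -0.066 = 2087.7 kg/h

2088 kg/h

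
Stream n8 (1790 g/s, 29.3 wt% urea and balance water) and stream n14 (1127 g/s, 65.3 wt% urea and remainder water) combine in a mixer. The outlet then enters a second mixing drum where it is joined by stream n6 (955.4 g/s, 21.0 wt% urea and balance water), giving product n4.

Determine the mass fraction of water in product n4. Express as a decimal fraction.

Overall, product flow = 3872.4 g/s.
water in = 1790×0.707 + 1127×0.347 + 955.4×0.790 = 2411.4 g/s.
water fraction in n4 = 0.6227.

0.6227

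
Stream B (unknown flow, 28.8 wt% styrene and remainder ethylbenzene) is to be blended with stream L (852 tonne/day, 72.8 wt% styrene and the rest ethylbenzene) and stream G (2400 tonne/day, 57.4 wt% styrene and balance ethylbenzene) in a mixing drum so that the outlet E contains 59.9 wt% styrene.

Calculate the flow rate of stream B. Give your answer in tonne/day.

Let B be the unknown flow. Total out = 3252 + B.
styrene balance: 1997.9 + 0.288·B = 0.599·(3252 + B)
(0.288 − 0.599)·B = 0.599×3252 − 1997.9 = -49.908
B = -49.908 / -0.311 = 160.48 tonne/day

160.5 tonne/day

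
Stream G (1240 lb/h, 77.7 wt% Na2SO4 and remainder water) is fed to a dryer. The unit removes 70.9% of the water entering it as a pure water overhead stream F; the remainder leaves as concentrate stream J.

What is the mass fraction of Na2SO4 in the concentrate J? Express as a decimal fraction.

Na2SO4 is not removed: 1240×0.777 = 963.48 lb/h of Na2SO4 enters J.
water entering = 1240×0.223 = 276.52 lb/h; overhead removed = 0.709×276.52 = 196.05 lb/h.
Concentrate = 1240 − 196.05 = 1043.9 lb/h.
Mass fraction = 963.48/1043.9 = 0.923.

0.923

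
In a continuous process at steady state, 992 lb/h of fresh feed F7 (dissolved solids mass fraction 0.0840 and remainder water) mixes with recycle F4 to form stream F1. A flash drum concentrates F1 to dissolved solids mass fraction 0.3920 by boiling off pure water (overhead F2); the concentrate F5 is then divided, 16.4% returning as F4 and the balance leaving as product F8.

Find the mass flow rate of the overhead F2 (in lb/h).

Overall dissolved solids balance (none leaves overhead): dissolved solids in fresh feed = dissolved solids in product, i.e. 992×0.084 = (1−0.164)·F5·0.392.
F5 = 83.328/(0.392×0.836) = 254.27 lb/h.
Recycle F4 = 0.164×254.27 = 41.701 lb/h.
Combined feed F1 = 992 + 41.701 = 1033.7 lb/h.
Overhead F2 = F1 − F5 = 1033.7 − 254.27 = 779.43 lb/h.

779.4 lb/h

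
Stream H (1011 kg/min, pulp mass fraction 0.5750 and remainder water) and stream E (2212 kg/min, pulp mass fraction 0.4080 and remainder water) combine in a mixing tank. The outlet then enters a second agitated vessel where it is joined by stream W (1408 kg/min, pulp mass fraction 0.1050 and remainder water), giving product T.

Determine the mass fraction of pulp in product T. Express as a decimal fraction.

0.3523

Overall, product flow = 4631 kg/min.
pulp in = 1011×0.575 + 2212×0.408 + 1408×0.105 = 1631.7 kg/min.
pulp fraction in T = 0.3523.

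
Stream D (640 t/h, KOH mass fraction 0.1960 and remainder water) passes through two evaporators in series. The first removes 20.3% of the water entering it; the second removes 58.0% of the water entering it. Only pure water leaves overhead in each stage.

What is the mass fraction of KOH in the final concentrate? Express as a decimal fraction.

0.4214

water in feed = 640×0.804 = 514.56 t/h.
After stage 1: water left = (1−0.203)×514.56 = 410.1; stream total = 535.54 t/h.
After stage 2: water left = (1−0.580)×410.1 = 172.24; final concentrate = 297.68 t/h.
KOH fraction = 125.44/297.68 = 0.4214.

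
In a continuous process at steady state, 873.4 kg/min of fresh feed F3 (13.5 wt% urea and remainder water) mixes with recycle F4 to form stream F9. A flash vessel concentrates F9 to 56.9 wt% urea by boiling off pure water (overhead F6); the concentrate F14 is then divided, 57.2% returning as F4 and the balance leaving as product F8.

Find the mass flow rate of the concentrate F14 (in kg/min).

Overall urea balance (none leaves overhead): urea in fresh feed = urea in product, i.e. 873.4×0.135 = (1−0.572)·F14·0.569.
F14 = 117.91/(0.569×0.428) = 484.16 kg/min.

484.2 kg/min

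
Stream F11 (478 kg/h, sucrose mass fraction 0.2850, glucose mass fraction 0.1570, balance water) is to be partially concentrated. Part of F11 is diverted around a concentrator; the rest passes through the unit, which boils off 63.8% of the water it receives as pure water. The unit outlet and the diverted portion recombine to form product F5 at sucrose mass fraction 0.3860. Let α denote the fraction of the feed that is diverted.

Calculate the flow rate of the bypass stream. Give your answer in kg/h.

126.7 kg/h

All 478×0.285 = 136.23 kg/h of sucrose reaches F5, so F5 = 136.23/0.386 = 352.93 kg/h and vapour = 125.07 kg/h.
The evaporator receives (1−α)·478 of feed at 0.558 water and removes 0.638 of that water:
0.638×0.558×(1−α)×478 = 125.07
(1−α) = 125.07/170.17 = 0.7350;  α = 0.2650.
Bypass flow = 0.2650×478 = 126.68 kg/h.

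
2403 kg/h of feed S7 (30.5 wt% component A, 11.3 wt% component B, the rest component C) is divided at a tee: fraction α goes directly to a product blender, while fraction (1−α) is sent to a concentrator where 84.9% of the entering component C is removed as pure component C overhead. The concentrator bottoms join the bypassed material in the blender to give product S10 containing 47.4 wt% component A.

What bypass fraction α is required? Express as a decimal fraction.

0.278

All 2403×0.305 = 732.91 kg/h of component A reaches S10, so S10 = 732.91/0.474 = 1546.2 kg/h and vapour = 856.77 kg/h.
The evaporator receives (1−α)·2403 of feed at 0.582 component C and removes 0.849 of that component C:
0.849×0.582×(1−α)×2403 = 856.77
(1−α) = 856.77/1187.4 = 0.7216;  α = 0.2784.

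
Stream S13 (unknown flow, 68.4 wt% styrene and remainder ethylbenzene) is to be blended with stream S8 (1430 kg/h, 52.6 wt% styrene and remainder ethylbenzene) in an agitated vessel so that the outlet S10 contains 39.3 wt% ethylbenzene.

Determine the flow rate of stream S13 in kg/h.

Let S13 be the unknown flow. Total out = 1430 + S13.
ethylbenzene balance: 677.82 + 0.316·S13 = 0.393·(1430 + S13)
(0.316 − 0.393)·S13 = 0.393×1430 − 677.82 = -115.83
S13 = -115.83 / -0.077 = 1504.3 kg/h

1504 kg/h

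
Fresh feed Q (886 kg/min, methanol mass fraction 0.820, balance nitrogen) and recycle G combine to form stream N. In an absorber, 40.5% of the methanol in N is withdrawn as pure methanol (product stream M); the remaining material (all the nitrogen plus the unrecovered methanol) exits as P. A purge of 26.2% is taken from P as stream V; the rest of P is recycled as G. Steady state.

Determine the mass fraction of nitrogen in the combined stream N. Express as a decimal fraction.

0.320

nitrogen enters only via Q and leaves only via the purge: 886×0.180 = 0.262×(nitrogen in P), and the absorber passes all nitrogen, so nitrogen in N = nitrogen in P = 608.7 kg/min.
methanol in N: m_A = 886×0.820 + (1−0.262)·(1−0.405)·m_A, so m_A = 726.52/0.5609 = 1295.3 kg/min.
N = 1295.3 + 608.7 = 1904 kg/min.
nitrogen fraction in N = 608.7/1904 = 0.320.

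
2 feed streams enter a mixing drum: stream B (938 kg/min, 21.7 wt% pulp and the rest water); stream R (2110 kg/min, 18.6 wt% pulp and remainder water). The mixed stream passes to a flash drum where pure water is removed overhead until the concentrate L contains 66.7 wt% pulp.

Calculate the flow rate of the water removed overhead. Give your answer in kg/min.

pulp entering = 938×0.217 + 2110×0.186 = 596.01 kg/min.
All pulp reports to L, so L = 596.01/0.667 = 893.56 kg/min.
Total feed = 3048 kg/min; overhead = 3048 − 893.56 = 2154.4 kg/min.

2154 kg/min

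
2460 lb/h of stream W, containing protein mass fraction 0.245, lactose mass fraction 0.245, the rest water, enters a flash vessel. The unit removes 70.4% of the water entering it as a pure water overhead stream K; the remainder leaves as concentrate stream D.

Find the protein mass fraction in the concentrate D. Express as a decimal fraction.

0.382

protein is not removed: 2460×0.245 = 602.7 lb/h of protein enters D.
water entering = 2460×0.510 = 1254.6 lb/h; overhead removed = 0.704×1254.6 = 883.24 lb/h.
Concentrate = 2460 − 883.24 = 1576.8 lb/h.
Mass fraction = 602.7/1576.8 = 0.382.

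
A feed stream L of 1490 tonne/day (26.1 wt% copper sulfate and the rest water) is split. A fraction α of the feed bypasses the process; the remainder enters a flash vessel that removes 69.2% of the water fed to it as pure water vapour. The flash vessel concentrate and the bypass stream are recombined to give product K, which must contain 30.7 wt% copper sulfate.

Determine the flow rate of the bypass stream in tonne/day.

All 1490×0.261 = 388.89 tonne/day of copper sulfate reaches K, so K = 388.89/0.307 = 1266.7 tonne/day and vapour = 223.26 tonne/day.
The evaporator receives (1−α)·1490 of feed at 0.739 water and removes 0.692 of that water:
0.692×0.739×(1−α)×1490 = 223.26
(1−α) = 223.26/761.97 = 0.2930;  α = 0.7070.
Bypass flow = 0.7070×1490 = 1053.4 tonne/day.

1053 tonne/day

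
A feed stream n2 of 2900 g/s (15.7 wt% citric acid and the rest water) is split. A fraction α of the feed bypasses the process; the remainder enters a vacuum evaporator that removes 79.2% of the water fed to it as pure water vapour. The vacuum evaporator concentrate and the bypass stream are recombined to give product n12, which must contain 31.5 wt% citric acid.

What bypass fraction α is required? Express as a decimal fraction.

All 2900×0.157 = 455.3 g/s of citric acid reaches n12, so n12 = 455.3/0.315 = 1445.4 g/s and vapour = 1454.6 g/s.
The evaporator receives (1−α)·2900 of feed at 0.843 water and removes 0.792 of that water:
0.792×0.843×(1−α)×2900 = 1454.6
(1−α) = 1454.6/1936.2 = 0.7513;  α = 0.2487.

0.249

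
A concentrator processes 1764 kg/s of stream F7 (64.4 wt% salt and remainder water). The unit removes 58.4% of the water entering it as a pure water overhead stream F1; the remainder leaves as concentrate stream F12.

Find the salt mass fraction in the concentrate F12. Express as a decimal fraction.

salt is not removed: 1764×0.644 = 1136 kg/s of salt enters F12.
water entering = 1764×0.356 = 627.98 kg/s; overhead removed = 0.584×627.98 = 366.74 kg/s.
Concentrate = 1764 − 366.74 = 1397.3 kg/s.
Mass fraction = 1136/1397.3 = 0.813.

0.813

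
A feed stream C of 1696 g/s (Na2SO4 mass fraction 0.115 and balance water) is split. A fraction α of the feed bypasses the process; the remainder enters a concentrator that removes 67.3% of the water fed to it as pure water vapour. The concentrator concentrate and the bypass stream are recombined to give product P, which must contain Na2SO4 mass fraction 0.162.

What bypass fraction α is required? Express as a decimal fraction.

All 1696×0.115 = 195.04 g/s of Na2SO4 reaches P, so P = 195.04/0.162 = 1204 g/s and vapour = 492.05 g/s.
The evaporator receives (1−α)·1696 of feed at 0.885 water and removes 0.673 of that water:
0.673×0.885×(1−α)×1696 = 492.05
(1−α) = 492.05/1010.1 = 0.4871;  α = 0.5129.

0.513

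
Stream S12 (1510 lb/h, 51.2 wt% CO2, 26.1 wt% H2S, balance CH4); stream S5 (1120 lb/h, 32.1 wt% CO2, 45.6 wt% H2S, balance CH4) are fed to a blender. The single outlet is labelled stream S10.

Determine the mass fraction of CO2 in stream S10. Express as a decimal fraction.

0.431

Total flow out = 1510 + 1120 = 2630 lb/h.
CO2 in = 1510×0.512 + 1120×0.321 = 1132.6 lb/h.
CO2 mass fraction in S10 = 1132.6/2630 = 0.431.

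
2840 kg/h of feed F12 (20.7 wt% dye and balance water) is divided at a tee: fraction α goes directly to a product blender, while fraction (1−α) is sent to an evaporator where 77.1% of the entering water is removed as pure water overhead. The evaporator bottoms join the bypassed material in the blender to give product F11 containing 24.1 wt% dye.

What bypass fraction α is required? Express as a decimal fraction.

0.769

All 2840×0.207 = 587.88 kg/h of dye reaches F11, so F11 = 587.88/0.241 = 2439.3 kg/h and vapour = 400.66 kg/h.
The evaporator receives (1−α)·2840 of feed at 0.793 water and removes 0.771 of that water:
0.771×0.793×(1−α)×2840 = 400.66
(1−α) = 400.66/1736.4 = 0.2307;  α = 0.7693.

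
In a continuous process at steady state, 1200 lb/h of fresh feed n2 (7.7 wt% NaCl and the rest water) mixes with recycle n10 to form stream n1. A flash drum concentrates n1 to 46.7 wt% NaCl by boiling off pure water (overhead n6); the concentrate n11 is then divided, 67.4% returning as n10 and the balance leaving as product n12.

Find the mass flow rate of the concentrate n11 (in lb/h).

Overall NaCl balance (none leaves overhead): NaCl in fresh feed = NaCl in product, i.e. 1200×0.077 = (1−0.674)·n11·0.467.
n11 = 92.4/(0.467×0.326) = 606.93 lb/h.

606.9 lb/h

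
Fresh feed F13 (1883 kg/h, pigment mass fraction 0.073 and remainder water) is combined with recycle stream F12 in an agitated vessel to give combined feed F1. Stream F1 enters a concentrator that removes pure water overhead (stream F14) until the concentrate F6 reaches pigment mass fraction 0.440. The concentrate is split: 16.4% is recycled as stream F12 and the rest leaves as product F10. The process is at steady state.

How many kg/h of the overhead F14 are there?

1571 kg/h

Overall pigment balance (none leaves overhead): pigment in fresh feed = pigment in product, i.e. 1883×0.073 = (1−0.164)·F6·0.440.
F6 = 137.46/(0.440×0.836) = 373.69 kg/h.
Recycle F12 = 0.164×373.69 = 61.286 kg/h.
Combined feed F1 = 1883 + 61.286 = 1944.3 kg/h.
Overhead F14 = F1 − F6 = 1944.3 − 373.69 = 1570.6 kg/h.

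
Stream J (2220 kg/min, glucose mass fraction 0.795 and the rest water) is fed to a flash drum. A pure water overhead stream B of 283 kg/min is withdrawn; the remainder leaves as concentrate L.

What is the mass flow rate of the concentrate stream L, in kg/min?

1937 kg/min

Concentrate = 2220 − 283 = 1937 kg/min.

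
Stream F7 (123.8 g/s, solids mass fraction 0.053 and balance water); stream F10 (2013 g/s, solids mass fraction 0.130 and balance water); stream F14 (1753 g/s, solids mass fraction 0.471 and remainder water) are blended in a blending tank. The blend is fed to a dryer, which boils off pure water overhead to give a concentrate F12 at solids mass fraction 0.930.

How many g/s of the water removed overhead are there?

2714 g/s

solids entering = 123.8×0.053 + 2013×0.130 + 1753×0.471 = 1093.9 g/s.
All solids reports to F12, so F12 = 1093.9/0.930 = 1176.3 g/s.
Total feed = 3889.8 g/s; overhead = 3889.8 − 1176.3 = 2713.5 g/s.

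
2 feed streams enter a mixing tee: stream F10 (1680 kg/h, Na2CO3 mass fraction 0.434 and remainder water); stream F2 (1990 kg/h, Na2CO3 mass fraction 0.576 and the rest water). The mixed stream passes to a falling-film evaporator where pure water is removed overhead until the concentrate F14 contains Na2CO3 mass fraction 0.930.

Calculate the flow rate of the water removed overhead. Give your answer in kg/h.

1653 kg/h

Na2CO3 entering = 1680×0.434 + 1990×0.576 = 1875.4 kg/h.
All Na2CO3 reports to F14, so F14 = 1875.4/0.930 = 2016.5 kg/h.
Total feed = 3670 kg/h; overhead = 3670 − 2016.5 = 1653.5 kg/h.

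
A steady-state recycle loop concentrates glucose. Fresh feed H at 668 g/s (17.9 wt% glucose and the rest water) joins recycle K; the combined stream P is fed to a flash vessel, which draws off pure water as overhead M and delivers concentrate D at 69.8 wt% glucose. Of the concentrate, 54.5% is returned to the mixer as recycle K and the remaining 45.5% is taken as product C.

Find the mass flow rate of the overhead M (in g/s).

Overall glucose balance (none leaves overhead): glucose in fresh feed = glucose in product, i.e. 668×0.179 = (1−0.545)·D·0.698.
D = 119.57/(0.698×0.455) = 376.5 g/s.
Recycle K = 0.545×376.5 = 205.19 g/s.
Combined feed P = 668 + 205.19 = 873.19 g/s.
Overhead M = P − D = 873.19 − 376.5 = 496.69 g/s.

496.7 g/s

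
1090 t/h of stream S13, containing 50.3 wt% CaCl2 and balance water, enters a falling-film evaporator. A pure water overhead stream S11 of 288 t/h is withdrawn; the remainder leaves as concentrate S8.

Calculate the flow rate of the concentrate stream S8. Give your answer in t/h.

802 t/h

Concentrate = 1090 − 288 = 802 t/h.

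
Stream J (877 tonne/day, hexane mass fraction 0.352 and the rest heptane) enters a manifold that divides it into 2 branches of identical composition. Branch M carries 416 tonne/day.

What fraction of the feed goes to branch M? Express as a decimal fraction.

Fraction to M = 416/877 = 0.4743.

0.474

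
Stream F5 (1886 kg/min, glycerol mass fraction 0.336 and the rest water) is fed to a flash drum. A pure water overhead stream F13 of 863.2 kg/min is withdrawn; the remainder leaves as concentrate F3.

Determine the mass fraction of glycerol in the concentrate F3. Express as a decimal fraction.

glycerol is not removed: 1886×0.336 = 633.7 kg/min of glycerol enters F3.
Concentrate = 1886 − 863.2 = 1022.8 kg/min.
Mass fraction = 633.7/1022.8 = 0.620.

0.620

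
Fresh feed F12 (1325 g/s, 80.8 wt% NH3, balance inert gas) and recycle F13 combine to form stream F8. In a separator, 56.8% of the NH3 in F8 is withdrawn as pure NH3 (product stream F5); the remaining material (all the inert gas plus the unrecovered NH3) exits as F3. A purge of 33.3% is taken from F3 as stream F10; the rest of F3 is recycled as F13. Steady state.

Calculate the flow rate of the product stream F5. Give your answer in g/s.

854.2 g/s

NH3 in F8: m_A = 1325×0.808 + (1−0.333)·(1−0.568)·m_A, so m_A = 1070.6/0.7119 = 1504 g/s.
Product F5 = 0.568×1504 = 854.25 g/s.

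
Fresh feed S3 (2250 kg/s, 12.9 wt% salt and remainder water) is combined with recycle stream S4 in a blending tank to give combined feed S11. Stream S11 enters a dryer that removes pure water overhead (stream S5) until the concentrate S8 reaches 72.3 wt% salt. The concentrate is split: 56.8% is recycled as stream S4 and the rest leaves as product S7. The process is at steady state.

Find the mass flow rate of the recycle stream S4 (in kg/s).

527.8 kg/s

Overall salt balance (none leaves overhead): salt in fresh feed = salt in product, i.e. 2250×0.129 = (1−0.568)·S8·0.723.
S8 = 290.25/(0.723×0.432) = 929.29 kg/s.
Recycle S4 = 0.568×929.29 = 527.84 kg/s.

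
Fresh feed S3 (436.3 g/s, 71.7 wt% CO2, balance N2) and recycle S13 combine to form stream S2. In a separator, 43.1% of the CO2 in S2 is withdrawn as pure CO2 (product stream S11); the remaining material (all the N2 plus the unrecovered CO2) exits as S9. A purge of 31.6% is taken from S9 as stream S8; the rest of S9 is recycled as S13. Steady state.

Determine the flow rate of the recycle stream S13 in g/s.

466.6 g/s

N2 enters only via S3 and leaves only via the purge: 436.3×0.283 = 0.316×(N2 in S9), and the separator passes all N2, so N2 in S2 = N2 in S9 = 390.74 g/s.
CO2 in S2: m_A = 436.3×0.717 + (1−0.316)·(1−0.431)·m_A, so m_A = 312.83/0.6108 = 512.16 g/s.
S9 = (1−0.431)×512.16 + 390.74 = 682.15 g/s.
Recycle S13 = (1−0.316)×682.15 = 466.59 g/s.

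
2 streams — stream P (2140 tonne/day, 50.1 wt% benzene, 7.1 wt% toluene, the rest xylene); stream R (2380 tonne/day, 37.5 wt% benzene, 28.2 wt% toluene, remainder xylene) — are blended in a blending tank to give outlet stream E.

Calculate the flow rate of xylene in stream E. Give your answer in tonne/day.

1732 tonne/day

xylene out = xylene in = 2140×0.428 + 2380×0.343 = 1732.3 tonne/day.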